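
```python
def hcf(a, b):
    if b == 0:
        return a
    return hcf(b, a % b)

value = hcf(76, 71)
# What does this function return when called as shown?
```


hcf(76, 71)
= hcf(71, 76 % 71) = hcf(71, 5)
= hcf(5, 71 % 5) = hcf(5, 1)
= hcf(1, 5 % 1) = hcf(1, 0)
b == 0, return a = 1


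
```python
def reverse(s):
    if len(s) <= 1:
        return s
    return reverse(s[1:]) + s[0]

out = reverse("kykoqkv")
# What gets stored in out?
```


reverse("kykoqkv")
= reverse("ykoqkv") + "k"
= reverse("koqkv") + "y" + "k"
= reverse("oqkv") + "k" + "y" + "k"
= reverse("qkv") + "o" + "k" + "y" + "k"
= reverse("kv") + "q" + "o" + "k" + "y" + "k"
= reverse("v") + "k" + "q" + "o" + "k" + "y" + "k"
= "v" + "k" + "q" + "o" + "k" + "y" + "k"
= "vkqokyk"


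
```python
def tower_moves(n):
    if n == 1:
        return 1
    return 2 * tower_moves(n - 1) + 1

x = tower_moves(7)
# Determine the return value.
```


tower_moves(7)
= 2 * tower_moves(6) + 1
= 2 * (2 * tower_moves(5) + 1) + 1
= 2 * (2 * (2 * tower_moves(4) + 1) + 1) + 1
= 2 * (2 * (2 * (2 * tower_moves(3) + 1) + 1) + 1) + 1
= 2 * (2 * (2 * (2 * (2 * tower_moves(2) + 1) + 1) + 1) + 1) + 1
= 2 * (2 * (2 * (2 * (2 * (2 * tower_moves(1) + 1) + 1) + 1) + 1) + 1) + 1
Now compute bottom-up:
tower_moves(1) = 1
tower_moves(2) = 2 * 1 + 1 = 3
tower_moves(3) = 2 * 3 + 1 = 7
tower_moves(4) = 2 * 7 + 1 = 15
tower_moves(5) = 2 * 15 + 1 = 31
tower_moves(6) = 2 * 31 + 1 = 63
tower_moves(7) = 2 * 63 + 1 = 127
= 127


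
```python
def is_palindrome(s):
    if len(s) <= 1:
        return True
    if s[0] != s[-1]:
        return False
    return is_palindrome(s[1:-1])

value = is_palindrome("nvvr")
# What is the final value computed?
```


is_palindrome("nvvr")
"nvvr": s[0]='n' != s[-1]='r' -> False
= False


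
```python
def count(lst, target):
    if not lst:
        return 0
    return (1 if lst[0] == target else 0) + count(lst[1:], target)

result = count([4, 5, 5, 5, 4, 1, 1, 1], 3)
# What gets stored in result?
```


count([4, 5, 5, 5, 4, 1, 1, 1], 3)
lst[0]=4 != 3: 0 + count([5, 5, 5, 4, 1, 1, 1], 3)
lst[0]=5 != 3: 0 + count([5, 5, 4, 1, 1, 1], 3)
lst[0]=5 != 3: 0 + count([5, 4, 1, 1, 1], 3)
lst[0]=5 != 3: 0 + count([4, 1, 1, 1], 3)
lst[0]=4 != 3: 0 + count([1, 1, 1], 3)
lst[0]=1 != 3: 0 + count([1, 1], 3)
lst[0]=1 != 3: 0 + count([1], 3)
lst[0]=1 != 3: 0 + count([], 3)
= 0


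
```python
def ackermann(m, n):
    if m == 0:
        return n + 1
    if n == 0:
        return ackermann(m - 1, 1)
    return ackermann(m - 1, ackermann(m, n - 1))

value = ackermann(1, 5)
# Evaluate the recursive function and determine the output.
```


ackermann(1, 5)
= ackermann(0, ackermann(1, 4))
First compute ackermann(1, 4) = 6
= ackermann(0, 6)
= 7


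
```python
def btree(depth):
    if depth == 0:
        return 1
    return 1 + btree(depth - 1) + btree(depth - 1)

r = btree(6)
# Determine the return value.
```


btree(6)
= 1 + btree(5) + btree(5)
= 1 + 2 * btree(5)
btree(k) = 2^(k+1) - 1
btree(0) = 1
btree(1) = 3
btree(2) = 7
btree(3) = 15
btree(4) = 31
btree(6) = 2^7 - 1 = 127


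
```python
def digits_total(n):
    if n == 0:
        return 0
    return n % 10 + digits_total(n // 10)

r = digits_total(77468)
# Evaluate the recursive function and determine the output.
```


digits_total(77468)
= 8 + digits_total(7746)
= 8 + 6 + digits_total(774)
= 8 + 6 + 4 + digits_total(77)
= 8 + 6 + 4 + 7 + digits_total(7)
= 8 + 6 + 4 + 7 + 7 + digits_total(0)
= 8 + 6 + 4 + 7 + 7 + 0
= 32


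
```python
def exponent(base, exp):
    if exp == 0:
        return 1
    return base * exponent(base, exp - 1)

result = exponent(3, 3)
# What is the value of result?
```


exponent(3, 3)
= 3 * exponent(3, 2)
= 3 * 3 * exponent(3, 1)
= 3 * 3 * 3 * exponent(3, 0)
= 3 * 3 * 3 * 1
= 27


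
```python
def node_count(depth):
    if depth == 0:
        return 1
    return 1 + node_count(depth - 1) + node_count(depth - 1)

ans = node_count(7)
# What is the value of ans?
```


node_count(7)
= 1 + node_count(6) + node_count(6)
= 1 + 2 * node_count(6)
node_count(k) = 2^(k+1) - 1
node_count(0) = 1
node_count(1) = 3
node_count(2) = 7
node_count(3) = 15
node_count(4) = 31
node_count(7) = 2^8 - 1 = 255


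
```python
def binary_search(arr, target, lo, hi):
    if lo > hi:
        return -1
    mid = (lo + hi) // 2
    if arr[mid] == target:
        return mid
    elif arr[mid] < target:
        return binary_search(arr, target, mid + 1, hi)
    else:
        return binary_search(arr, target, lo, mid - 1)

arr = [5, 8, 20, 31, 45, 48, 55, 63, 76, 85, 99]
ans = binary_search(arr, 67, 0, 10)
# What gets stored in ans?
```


binary_search(arr, 67, 0, 10)
lo=0, hi=10, mid=5, arr[mid]=48
48 < 67, search right half
lo=6, hi=10, mid=8, arr[mid]=76
76 > 67, search left half
lo=6, hi=7, mid=6, arr[mid]=55
55 < 67, search right half
lo=7, hi=7, mid=7, arr[mid]=63
63 < 67, search right half
lo > hi, target not found, return -1
= -1


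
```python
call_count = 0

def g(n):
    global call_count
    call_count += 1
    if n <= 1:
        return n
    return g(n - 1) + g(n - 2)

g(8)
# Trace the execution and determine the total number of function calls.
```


g(8) calls g(7) and g(6); each non-base call branches into two more.
Let C(k) = total number of calls made by g(k), including the call to g(k) itself.
Base cases: C(0) = 1, C(1) = 1
Recurrence: C(k) = 1 + C(k-1) + C(k-2)
  C(2) = 1 + C(1) + C(0) = 1 + 1 + 1 = 3
  C(3) = 1 + C(2) + C(1) = 1 + 3 + 1 = 5
  C(4) = 1 + C(3) + C(2) = 1 + 5 + 3 = 9
  C(5) = 1 + C(4) + C(3) = 1 + 9 + 5 = 15
  C(6) = 1 + C(5) + C(4) = 1 + 15 + 9 = 25
  C(7) = 1 + C(6) + C(5) = 1 + 25 + 15 = 41
  C(8) = 1 + C(7) + C(6) = 1 + 41 + 25 = 67
Total calls = C(8) = 67


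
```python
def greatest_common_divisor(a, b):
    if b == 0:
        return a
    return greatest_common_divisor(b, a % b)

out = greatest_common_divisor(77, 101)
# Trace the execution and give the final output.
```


greatest_common_divisor(77, 101)
= greatest_common_divisor(101, 77 % 101) = greatest_common_divisor(101, 77)
= greatest_common_divisor(77, 101 % 77) = greatest_common_divisor(77, 24)
= greatest_common_divisor(24, 77 % 24) = greatest_common_divisor(24, 5)
= greatest_common_divisor(5, 24 % 5) = greatest_common_divisor(5, 4)
= greatest_common_divisor(4, 5 % 4) = greatest_common_divisor(4, 1)
= greatest_common_divisor(1, 4 % 1) = greatest_common_divisor(1, 0)
b == 0, return a = 1


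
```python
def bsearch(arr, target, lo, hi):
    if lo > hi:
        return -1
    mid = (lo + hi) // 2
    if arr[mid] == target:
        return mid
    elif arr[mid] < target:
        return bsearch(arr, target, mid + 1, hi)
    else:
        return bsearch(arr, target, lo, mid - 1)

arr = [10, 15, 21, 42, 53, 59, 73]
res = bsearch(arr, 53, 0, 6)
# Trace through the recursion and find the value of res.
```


bsearch(arr, 53, 0, 6)
lo=0, hi=6, mid=3, arr[mid]=42
42 < 53, search right half
lo=4, hi=6, mid=5, arr[mid]=59
59 > 53, search left half
lo=4, hi=4, mid=4, arr[mid]=53
arr[4] == 53, found at index 4
= 4


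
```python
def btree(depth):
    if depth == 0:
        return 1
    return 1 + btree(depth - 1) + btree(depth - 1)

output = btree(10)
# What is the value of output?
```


btree(10)
= 1 + btree(9) + btree(9)
= 1 + 2 * btree(9)
btree(k) = 2^(k+1) - 1
btree(0) = 1
btree(1) = 3
btree(2) = 7
btree(3) = 15
btree(4) = 31
btree(10) = 2^11 - 1 = 2047


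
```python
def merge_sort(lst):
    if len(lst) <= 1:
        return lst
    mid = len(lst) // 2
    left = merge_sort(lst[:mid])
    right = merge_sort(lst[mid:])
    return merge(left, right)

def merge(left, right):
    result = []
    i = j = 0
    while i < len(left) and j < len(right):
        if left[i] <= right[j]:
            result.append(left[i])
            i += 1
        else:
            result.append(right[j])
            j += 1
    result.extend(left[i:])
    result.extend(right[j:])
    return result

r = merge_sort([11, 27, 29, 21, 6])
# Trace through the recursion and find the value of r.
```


merge_sort([11, 27, 29, 21, 6])
Split into [11, 27] and [29, 21, 6]
Left sorted: [11, 27]
Right sorted: [6, 21, 29]
Merge [11, 27] and [6, 21, 29]
= [6, 11, 21, 27, 29]


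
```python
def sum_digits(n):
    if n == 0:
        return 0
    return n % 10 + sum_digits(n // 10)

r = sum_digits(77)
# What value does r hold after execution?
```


sum_digits(77)
= 7 + sum_digits(7)
= 7 + 7 + sum_digits(0)
= 7 + 7 + 0
= 14


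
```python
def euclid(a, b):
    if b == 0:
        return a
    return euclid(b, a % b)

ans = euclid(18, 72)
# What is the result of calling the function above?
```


euclid(18, 72)
= euclid(72, 18 % 72) = euclid(72, 18)
= euclid(18, 72 % 18) = euclid(18, 0)
b == 0, return a = 18


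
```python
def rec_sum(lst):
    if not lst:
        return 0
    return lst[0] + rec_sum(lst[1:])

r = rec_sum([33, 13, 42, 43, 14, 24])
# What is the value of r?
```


rec_sum([33, 13, 42, 43, 14, 24])
= 33 + rec_sum([13, 42, 43, 14, 24])
= 33 + 13 + rec_sum([42, 43, 14, 24])
= 33 + 13 + 42 + rec_sum([43, 14, 24])
= 33 + 13 + 42 + 43 + rec_sum([14, 24])
= 33 + 13 + 42 + 43 + 14 + rec_sum([24])
= 33 + 13 + 42 + 43 + 14 + 24 + rec_sum([])
= 33 + 13 + 42 + 43 + 14 + 24 + 0
= 169


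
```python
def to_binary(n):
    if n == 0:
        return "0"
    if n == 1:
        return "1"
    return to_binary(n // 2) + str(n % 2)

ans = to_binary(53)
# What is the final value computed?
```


to_binary(53)
= to_binary(26) + "1"
= to_binary(13) + "0" + "1"
= to_binary(6) + "1" + "0" + "1"
= to_binary(3) + "0" + "1" + "0" + "1"
= to_binary(1) + "1" + "0" + "1" + "0" + "1"
= "1" + "1" + "0" + "1" + "0" + "1"
= "110101"


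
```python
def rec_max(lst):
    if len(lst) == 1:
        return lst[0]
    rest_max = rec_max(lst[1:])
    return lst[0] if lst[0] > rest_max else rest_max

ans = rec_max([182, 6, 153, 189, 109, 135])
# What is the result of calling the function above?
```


rec_max([182, 6, 153, 189, 109, 135])
= compare 182 with rec_max([6, 153, 189, 109, 135])
= compare 6 with rec_max([153, 189, 109, 135])
= compare 153 with rec_max([189, 109, 135])
= compare 189 with rec_max([109, 135])
= compare 109 with rec_max([135])
Base: rec_max([135]) = 135
compare 109 with 135: max = 135
compare 189 with 135: max = 189
compare 153 with 189: max = 189
compare 6 with 189: max = 189
compare 182 with 189: max = 189
= 189


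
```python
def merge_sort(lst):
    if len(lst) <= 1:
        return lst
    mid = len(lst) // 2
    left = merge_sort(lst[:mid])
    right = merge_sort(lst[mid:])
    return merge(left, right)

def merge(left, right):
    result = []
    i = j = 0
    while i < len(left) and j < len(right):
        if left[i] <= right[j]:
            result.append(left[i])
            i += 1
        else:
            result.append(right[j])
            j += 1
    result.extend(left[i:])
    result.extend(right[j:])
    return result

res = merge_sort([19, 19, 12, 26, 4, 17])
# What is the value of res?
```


merge_sort([19, 19, 12, 26, 4, 17])
Split into [19, 19, 12] and [26, 4, 17]
Left sorted: [12, 19, 19]
Right sorted: [4, 17, 26]
Merge [12, 19, 19] and [4, 17, 26]
= [4, 12, 17, 19, 19, 26]


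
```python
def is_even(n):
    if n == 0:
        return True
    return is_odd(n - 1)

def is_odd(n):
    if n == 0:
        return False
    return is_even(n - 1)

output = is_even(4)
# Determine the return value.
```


is_even(4)
= is_odd(3)
= is_even(2)
= is_odd(1)
= is_even(0)
n == 0: return True
= True


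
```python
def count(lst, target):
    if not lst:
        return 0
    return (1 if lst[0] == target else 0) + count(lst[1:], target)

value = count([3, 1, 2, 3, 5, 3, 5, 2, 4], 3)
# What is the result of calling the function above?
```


count([3, 1, 2, 3, 5, 3, 5, 2, 4], 3)
lst[0]=3 == 3: 1 + count([1, 2, 3, 5, 3, 5, 2, 4], 3)
lst[0]=1 != 3: 0 + count([2, 3, 5, 3, 5, 2, 4], 3)
lst[0]=2 != 3: 0 + count([3, 5, 3, 5, 2, 4], 3)
lst[0]=3 == 3: 1 + count([5, 3, 5, 2, 4], 3)
lst[0]=5 != 3: 0 + count([3, 5, 2, 4], 3)
lst[0]=3 == 3: 1 + count([5, 2, 4], 3)
lst[0]=5 != 3: 0 + count([2, 4], 3)
lst[0]=2 != 3: 0 + count([4], 3)
lst[0]=4 != 3: 0 + count([], 3)
= 3


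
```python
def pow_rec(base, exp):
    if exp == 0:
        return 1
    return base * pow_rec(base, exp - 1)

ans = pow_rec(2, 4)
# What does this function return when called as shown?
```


pow_rec(2, 4)
= 2 * pow_rec(2, 3)
= 2 * 2 * pow_rec(2, 2)
= 2 * 2 * 2 * pow_rec(2, 1)
= 2 * 2 * 2 * 2 * pow_rec(2, 0)
= 2 * 2 * 2 * 2 * 1
= 16


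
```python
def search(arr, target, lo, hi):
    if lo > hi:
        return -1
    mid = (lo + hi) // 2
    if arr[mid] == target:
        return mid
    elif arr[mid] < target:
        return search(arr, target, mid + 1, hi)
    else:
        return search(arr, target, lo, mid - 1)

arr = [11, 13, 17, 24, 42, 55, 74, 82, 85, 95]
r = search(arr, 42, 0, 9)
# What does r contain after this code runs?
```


search(arr, 42, 0, 9)
lo=0, hi=9, mid=4, arr[mid]=42
arr[4] == 42, found at index 4
= 4


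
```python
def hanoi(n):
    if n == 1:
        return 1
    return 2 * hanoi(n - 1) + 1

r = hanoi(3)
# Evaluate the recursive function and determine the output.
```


hanoi(3)
= 2 * hanoi(2) + 1
= 2 * (2 * hanoi(1) + 1) + 1
Now compute bottom-up:
hanoi(1) = 1
hanoi(2) = 2 * 1 + 1 = 3
hanoi(3) = 2 * 3 + 1 = 7
= 7


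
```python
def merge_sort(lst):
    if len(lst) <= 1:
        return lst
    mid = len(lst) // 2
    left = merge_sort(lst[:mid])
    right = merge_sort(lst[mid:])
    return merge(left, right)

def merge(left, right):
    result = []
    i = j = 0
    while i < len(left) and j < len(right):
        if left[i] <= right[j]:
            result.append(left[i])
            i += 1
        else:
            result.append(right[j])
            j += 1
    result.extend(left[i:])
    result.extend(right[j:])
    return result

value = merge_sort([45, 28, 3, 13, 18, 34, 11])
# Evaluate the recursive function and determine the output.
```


merge_sort([45, 28, 3, 13, 18, 34, 11])
Split into [45, 28, 3] and [13, 18, 34, 11]
Left sorted: [3, 28, 45]
Right sorted: [11, 13, 18, 34]
Merge [3, 28, 45] and [11, 13, 18, 34]
= [3, 11, 13, 18, 28, 34, 45]


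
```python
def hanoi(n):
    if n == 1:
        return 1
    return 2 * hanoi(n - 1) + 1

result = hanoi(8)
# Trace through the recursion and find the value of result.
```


hanoi(8)
= 2 * hanoi(7) + 1
= 2 * (2 * hanoi(6) + 1) + 1
= 2 * (2 * (2 * hanoi(5) + 1) + 1) + 1
= 2 * (2 * (2 * (2 * hanoi(4) + 1) + 1) + 1) + 1
= 2 * (2 * (2 * (2 * (2 * hanoi(3) + 1) + 1) + 1) + 1) + 1
= 2 * (2 * (2 * (2 * (2 * (2 * hanoi(2) + 1) + 1) + 1) + 1) + 1) + 1
= 2 * (2 * (2 * (2 * (2 * (2 * (2 * hanoi(1) + 1) + 1) + 1) + 1) + 1) + 1) + 1
Now compute bottom-up:
hanoi(1) = 1
hanoi(2) = 2 * 1 + 1 = 3
hanoi(3) = 2 * 3 + 1 = 7
hanoi(4) = 2 * 7 + 1 = 15
hanoi(5) = 2 * 15 + 1 = 31
hanoi(6) = 2 * 31 + 1 = 63
hanoi(7) = 2 * 63 + 1 = 127
hanoi(8) = 2 * 127 + 1 = 255
= 255


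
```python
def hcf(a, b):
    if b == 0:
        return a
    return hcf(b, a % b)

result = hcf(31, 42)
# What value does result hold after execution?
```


hcf(31, 42)
= hcf(42, 31 % 42) = hcf(42, 31)
= hcf(31, 42 % 31) = hcf(31, 11)
= hcf(11, 31 % 11) = hcf(11, 9)
= hcf(9, 11 % 9) = hcf(9, 2)
= hcf(2, 9 % 2) = hcf(2, 1)
= hcf(1, 2 % 1) = hcf(1, 0)
b == 0, return a = 1


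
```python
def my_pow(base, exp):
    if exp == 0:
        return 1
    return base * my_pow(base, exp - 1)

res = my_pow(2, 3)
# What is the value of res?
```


my_pow(2, 3)
= 2 * my_pow(2, 2)
= 2 * 2 * my_pow(2, 1)
= 2 * 2 * 2 * my_pow(2, 0)
= 2 * 2 * 2 * 1
= 8


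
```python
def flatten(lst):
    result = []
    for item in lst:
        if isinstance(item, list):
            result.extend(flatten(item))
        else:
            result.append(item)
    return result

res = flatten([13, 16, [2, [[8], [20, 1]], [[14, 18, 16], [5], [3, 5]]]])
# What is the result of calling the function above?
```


flatten([13, 16, [2, [[8], [20, 1]], [[14, 18, 16], [5], [3, 5]]]])
Processing each element:
  13 is not a list -> append 13
  16 is not a list -> append 16
  [2, [[8], [20, 1]], [[14, 18, 16], [5], [3, 5]]] is a list -> flatten recursively -> [2, 8, 20, 1, 14, 18, 16, 5, 3, 5]
= [13, 16, 2, 8, 20, 1, 14, 18, 16, 5, 3, 5]


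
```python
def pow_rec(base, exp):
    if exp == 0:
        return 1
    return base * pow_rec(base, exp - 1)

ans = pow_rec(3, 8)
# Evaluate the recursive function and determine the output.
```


pow_rec(3, 8)
= 3 * pow_rec(3, 7)
= 3 * 3 * pow_rec(3, 6)
= 3 * 3 * 3 * pow_rec(3, 5)
= 3 * 3 * 3 * 3 * pow_rec(3, 4)
= 3 * 3 * 3 * 3 * 3 * pow_rec(3, 3)
= 3 * 3 * 3 * 3 * 3 * 3 * pow_rec(3, 2)
= 3 * 3 * 3 * 3 * 3 * 3 * 3 * pow_rec(3, 1)
= 3 * 3 * 3 * 3 * 3 * 3 * 3 * 3 * pow_rec(3, 0)
= 3 * 3 * 3 * 3 * 3 * 3 * 3 * 3 * 1
= 6561


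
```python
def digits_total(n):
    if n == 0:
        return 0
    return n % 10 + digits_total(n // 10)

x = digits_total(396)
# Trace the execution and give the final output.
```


digits_total(396)
= 6 + digits_total(39)
= 6 + 9 + digits_total(3)
= 6 + 9 + 3 + digits_total(0)
= 6 + 9 + 3 + 0
= 18


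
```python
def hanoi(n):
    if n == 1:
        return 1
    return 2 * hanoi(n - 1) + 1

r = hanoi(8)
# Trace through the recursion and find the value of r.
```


hanoi(8)
= 2 * hanoi(7) + 1
= 2 * (2 * hanoi(6) + 1) + 1
= 2 * (2 * (2 * hanoi(5) + 1) + 1) + 1
= 2 * (2 * (2 * (2 * hanoi(4) + 1) + 1) + 1) + 1
= 2 * (2 * (2 * (2 * (2 * hanoi(3) + 1) + 1) + 1) + 1) + 1
= 2 * (2 * (2 * (2 * (2 * (2 * hanoi(2) + 1) + 1) + 1) + 1) + 1) + 1
= 2 * (2 * (2 * (2 * (2 * (2 * (2 * hanoi(1) + 1) + 1) + 1) + 1) + 1) + 1) + 1
Now compute bottom-up:
hanoi(1) = 1
hanoi(2) = 2 * 1 + 1 = 3
hanoi(3) = 2 * 3 + 1 = 7
hanoi(4) = 2 * 7 + 1 = 15
hanoi(5) = 2 * 15 + 1 = 31
hanoi(6) = 2 * 31 + 1 = 63
hanoi(7) = 2 * 63 + 1 = 127
hanoi(8) = 2 * 127 + 1 = 255
= 255


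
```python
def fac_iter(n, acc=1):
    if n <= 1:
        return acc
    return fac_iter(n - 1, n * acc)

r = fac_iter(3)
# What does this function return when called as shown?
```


fac_iter(3, 1)
= fac_iter(2, 3 * 1) = fac_iter(2, 3)
= fac_iter(1, 2 * 3) = fac_iter(1, 6)
n <= 1, return acc = 6


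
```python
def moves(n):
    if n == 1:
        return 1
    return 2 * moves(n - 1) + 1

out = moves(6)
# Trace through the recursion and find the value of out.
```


moves(6)
= 2 * moves(5) + 1
= 2 * (2 * moves(4) + 1) + 1
= 2 * (2 * (2 * moves(3) + 1) + 1) + 1
= 2 * (2 * (2 * (2 * moves(2) + 1) + 1) + 1) + 1
= 2 * (2 * (2 * (2 * (2 * moves(1) + 1) + 1) + 1) + 1) + 1
Now compute bottom-up:
moves(1) = 1
moves(2) = 2 * 1 + 1 = 3
moves(3) = 2 * 3 + 1 = 7
moves(4) = 2 * 7 + 1 = 15
moves(5) = 2 * 15 + 1 = 31
moves(6) = 2 * 31 + 1 = 63
= 63


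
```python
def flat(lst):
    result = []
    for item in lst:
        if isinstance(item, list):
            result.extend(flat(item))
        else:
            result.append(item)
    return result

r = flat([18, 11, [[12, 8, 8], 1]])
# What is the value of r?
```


flat([18, 11, [[12, 8, 8], 1]])
Processing each element:
  18 is not a list -> append 18
  11 is not a list -> append 11
  [[12, 8, 8], 1] is a list -> flat recursively -> [12, 8, 8, 1]
= [18, 11, 12, 8, 8, 1]


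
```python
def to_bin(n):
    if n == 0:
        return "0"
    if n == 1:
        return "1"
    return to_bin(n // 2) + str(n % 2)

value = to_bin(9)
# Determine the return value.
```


to_bin(9)
= to_bin(4) + "1"
= to_bin(2) + "0" + "1"
= to_bin(1) + "0" + "0" + "1"
= "1" + "0" + "0" + "1"
= "1001"


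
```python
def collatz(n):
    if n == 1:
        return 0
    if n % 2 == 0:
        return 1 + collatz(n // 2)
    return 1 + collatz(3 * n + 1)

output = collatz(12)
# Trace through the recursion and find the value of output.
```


collatz(12)
12 is even -> collatz(6)
6 is even -> collatz(3)
3 is odd -> 3*3+1 = 10 -> collatz(10)
10 is even -> collatz(5)
5 is odd -> 3*5+1 = 16 -> collatz(16)
16 is even -> collatz(8)
8 is even -> collatz(4)
4 is even -> collatz(2)
2 is even -> collatz(1)
Reached 1 after 9 steps
= 9


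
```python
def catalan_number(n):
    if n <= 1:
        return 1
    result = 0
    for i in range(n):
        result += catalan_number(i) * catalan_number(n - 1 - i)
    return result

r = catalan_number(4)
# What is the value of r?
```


catalan_number(4)
= sum of catalan_number(i) * catalan_number(4-1-i) for i in 0..3
First compute sub-values bottom-up:
  catalan_number(0) = 1, catalan_number(1) = 1
  catalan_number(2) = 1*1 + 1*1 = 2
  catalan_number(3) = 1*2 + 1*1 + 2*1 = 5
Now catalan_number(4):
  catalan_number(0)*catalan_number(3) = 1*5 = 5
  catalan_number(1)*catalan_number(2) = 1*2 = 2
  catalan_number(2)*catalan_number(1) = 2*1 = 2
  catalan_number(3)*catalan_number(0) = 5*1 = 5
= 5 + 2 + 2 + 5
= 14


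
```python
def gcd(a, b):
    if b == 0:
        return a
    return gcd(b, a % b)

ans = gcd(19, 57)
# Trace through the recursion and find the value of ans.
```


gcd(19, 57)
= gcd(57, 19 % 57) = gcd(57, 19)
= gcd(19, 57 % 19) = gcd(19, 0)
b == 0, return a = 19


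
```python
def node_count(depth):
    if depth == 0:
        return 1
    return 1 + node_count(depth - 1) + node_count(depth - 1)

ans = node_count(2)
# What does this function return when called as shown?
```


node_count(2)
= 1 + node_count(1) + node_count(1)
= 1 + 2 * node_count(1)
node_count(k) = 2^(k+1) - 1
node_count(0) = 1
node_count(1) = 3
node_count(2) = 7
node_count(2) = 2^3 - 1 = 7


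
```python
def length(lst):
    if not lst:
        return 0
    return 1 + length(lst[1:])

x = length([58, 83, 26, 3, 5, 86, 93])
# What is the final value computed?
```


length([58, 83, 26, 3, 5, 86, 93])
= 1 + length([83, 26, 3, 5, 86, 93])
= 1 + 1 + length([26, 3, 5, 86, 93])
= 1 + 1 + 1 + length([3, 5, 86, 93])
= 1 + 1 + 1 + 1 + length([5, 86, 93])
= 1 + 1 + 1 + 1 + 1 + length([86, 93])
= 1 + 1 + 1 + 1 + 1 + 1 + length([93])
= 1 + 1 + 1 + 1 + 1 + 1 + 1 + length([])
= 1 + 1 + 1 + 1 + 1 + 1 + 1 + 0
= 7


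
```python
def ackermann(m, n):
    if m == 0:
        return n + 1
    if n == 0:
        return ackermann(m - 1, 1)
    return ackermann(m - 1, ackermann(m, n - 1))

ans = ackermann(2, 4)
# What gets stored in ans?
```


ackermann(2, 4)
= ackermann(1, ackermann(2, 3))
First compute ackermann(2, 3) = 9
= ackermann(1, 9)
= 11


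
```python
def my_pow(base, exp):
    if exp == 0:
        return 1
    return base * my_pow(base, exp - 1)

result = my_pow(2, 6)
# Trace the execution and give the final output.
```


my_pow(2, 6)
= 2 * my_pow(2, 5)
= 2 * 2 * my_pow(2, 4)
= 2 * 2 * 2 * my_pow(2, 3)
= 2 * 2 * 2 * 2 * my_pow(2, 2)
= 2 * 2 * 2 * 2 * 2 * my_pow(2, 1)
= 2 * 2 * 2 * 2 * 2 * 2 * my_pow(2, 0)
= 2 * 2 * 2 * 2 * 2 * 2 * 1
= 64


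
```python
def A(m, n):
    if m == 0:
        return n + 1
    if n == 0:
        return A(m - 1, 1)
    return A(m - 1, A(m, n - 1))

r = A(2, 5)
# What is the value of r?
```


A(2, 5)
= A(1, A(2, 4))
First compute A(2, 4) = 11
= A(1, 11)
= 13


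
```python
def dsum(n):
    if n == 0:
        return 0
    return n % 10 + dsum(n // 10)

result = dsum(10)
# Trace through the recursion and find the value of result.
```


dsum(10)
= 0 + dsum(1)
= 0 + 1 + dsum(0)
= 0 + 1 + 0
= 1


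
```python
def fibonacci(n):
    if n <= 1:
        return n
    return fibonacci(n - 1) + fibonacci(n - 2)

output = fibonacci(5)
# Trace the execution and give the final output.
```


fibonacci(5)
= fibonacci(4) + fibonacci(3)
= (fibonacci(3) + fibonacci(2)) + fibonacci(3)
Computing bottom-up: fibonacci(0)=0, fibonacci(1)=1, fibonacci(2)=1, fibonacci(3)=2, fibonacci(4)=3, fibonacci(5)=5
= 5


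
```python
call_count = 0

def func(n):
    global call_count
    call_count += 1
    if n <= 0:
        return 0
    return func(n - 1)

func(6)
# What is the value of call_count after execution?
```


func(6) calls func(5) calls ... calls func(0)
Total calls: 6 + 1 (for base case) = 7


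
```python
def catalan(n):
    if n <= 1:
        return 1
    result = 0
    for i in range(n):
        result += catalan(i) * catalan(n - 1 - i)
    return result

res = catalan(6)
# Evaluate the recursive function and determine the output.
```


catalan(6)
= sum of catalan(i) * catalan(6-1-i) for i in 0..5
First compute sub-values bottom-up:
  catalan(0) = 1, catalan(1) = 1
  catalan(2) = 1*1 + 1*1 = 2
  catalan(3) = 1*2 + 1*1 + 2*1 = 5
  catalan(4) = 1*5 + 1*2 + 2*1 + 5*1 = 14
  catalan(5) = 1*14 + 1*5 + 2*2 + 5*1 + 14*1 = 42
Now catalan(6):
  catalan(0)*catalan(5) = 1*42 = 42
  catalan(1)*catalan(4) = 1*14 = 14
  catalan(2)*catalan(3) = 2*5 = 10
  catalan(3)*catalan(2) = 5*2 = 10
  catalan(4)*catalan(1) = 14*1 = 14
  catalan(5)*catalan(0) = 42*1 = 42
= 42 + 14 + 10 + 10 + 14 + 42
= 132


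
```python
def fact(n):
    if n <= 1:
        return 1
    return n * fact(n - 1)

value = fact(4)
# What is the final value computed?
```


fact(4)
= 4 * fact(3)
= 4 * 3 * fact(2)
= 4 * 3 * 2 * fact(1)
= 4 * 3 * 2 * 1
= 24


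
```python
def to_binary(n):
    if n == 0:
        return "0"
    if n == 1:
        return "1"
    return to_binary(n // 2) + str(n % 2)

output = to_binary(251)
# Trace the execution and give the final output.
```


to_binary(251)
= to_binary(125) + "1"
= to_binary(62) + "1" + "1"
= to_binary(31) + "0" + "1" + "1"
= to_binary(15) + "1" + "0" + "1" + "1"
= to_binary(7) + "1" + "1" + "0" + "1" + "1"
= to_binary(3) + "1" + "1" + "1" + "0" + "1" + "1"
= to_binary(1) + "1" + "1" + "1" + "1" + "0" + "1" + "1"
= "1" + "1" + "1" + "1" + "1" + "0" + "1" + "1"
= "11111011"


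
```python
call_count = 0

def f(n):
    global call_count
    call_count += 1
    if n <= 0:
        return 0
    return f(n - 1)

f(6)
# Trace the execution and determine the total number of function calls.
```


f(6) calls f(5) calls ... calls f(0)
Total calls: 6 + 1 (for base case) = 7


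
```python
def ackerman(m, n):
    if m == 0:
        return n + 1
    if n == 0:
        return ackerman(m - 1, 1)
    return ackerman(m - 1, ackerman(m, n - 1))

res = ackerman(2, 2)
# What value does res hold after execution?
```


ackerman(2, 2)
= ackerman(1, ackerman(2, 1))
First compute ackerman(2, 1) = 5
= ackerman(1, 5)
= 7


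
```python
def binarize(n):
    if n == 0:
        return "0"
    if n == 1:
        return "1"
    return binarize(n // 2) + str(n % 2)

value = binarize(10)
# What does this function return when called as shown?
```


binarize(10)
= binarize(5) + "0"
= binarize(2) + "1" + "0"
= binarize(1) + "0" + "1" + "0"
= "1" + "0" + "1" + "0"
= "1010"


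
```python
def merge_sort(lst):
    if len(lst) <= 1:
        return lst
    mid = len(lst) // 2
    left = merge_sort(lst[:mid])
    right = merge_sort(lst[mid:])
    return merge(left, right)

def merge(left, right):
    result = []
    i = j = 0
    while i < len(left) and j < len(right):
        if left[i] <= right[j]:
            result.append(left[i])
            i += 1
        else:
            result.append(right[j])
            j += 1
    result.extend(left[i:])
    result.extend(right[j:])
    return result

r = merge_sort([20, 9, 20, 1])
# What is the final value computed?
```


merge_sort([20, 9, 20, 1])
Split into [20, 9] and [20, 1]
Left sorted: [9, 20]
Right sorted: [1, 20]
Merge [9, 20] and [1, 20]
= [1, 9, 20, 20]


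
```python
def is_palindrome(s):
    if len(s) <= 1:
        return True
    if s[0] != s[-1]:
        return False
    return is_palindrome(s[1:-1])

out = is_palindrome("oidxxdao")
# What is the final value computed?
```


is_palindrome("oidxxdao")
"oidxxdao": s[0]='o' == s[-1]='o' -> is_palindrome("idxxda")
"idxxda": s[0]='i' != s[-1]='a' -> False
= False


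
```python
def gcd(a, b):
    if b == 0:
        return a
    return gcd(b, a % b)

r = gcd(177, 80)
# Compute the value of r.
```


gcd(177, 80)
= gcd(80, 177 % 80) = gcd(80, 17)
= gcd(17, 80 % 17) = gcd(17, 12)
= gcd(12, 17 % 12) = gcd(12, 5)
= gcd(5, 12 % 5) = gcd(5, 2)
= gcd(2, 5 % 2) = gcd(2, 1)
= gcd(1, 2 % 1) = gcd(1, 0)
b == 0, return a = 1


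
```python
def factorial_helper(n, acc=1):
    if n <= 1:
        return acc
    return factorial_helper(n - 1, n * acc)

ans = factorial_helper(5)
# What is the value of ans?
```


factorial_helper(5, 1)
= factorial_helper(4, 5 * 1) = factorial_helper(4, 5)
= factorial_helper(3, 4 * 5) = factorial_helper(3, 20)
= factorial_helper(2, 3 * 20) = factorial_helper(2, 60)
= factorial_helper(1, 2 * 60) = factorial_helper(1, 120)
n <= 1, return acc = 120


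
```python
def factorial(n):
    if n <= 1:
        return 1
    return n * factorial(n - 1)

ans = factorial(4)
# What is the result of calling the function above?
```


factorial(4)
= 4 * factorial(3)
= 4 * 3 * factorial(2)
= 4 * 3 * 2 * factorial(1)
= 4 * 3 * 2 * 1
= 24


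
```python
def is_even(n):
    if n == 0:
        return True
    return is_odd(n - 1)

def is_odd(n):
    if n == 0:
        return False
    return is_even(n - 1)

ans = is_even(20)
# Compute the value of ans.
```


is_even(20)
= is_odd(19)
= is_even(18)
= is_odd(17)
= is_even(16)
= is_odd(15)
= is_even(14)
= is_odd(13)
= is_even(12)
= is_odd(11)
= is_even(10)
= is_odd(9)
= is_even(8)
= is_odd(7)
= is_even(6)
= is_odd(5)
= is_even(4)
= is_odd(3)
= is_even(2)
= is_odd(1)
= is_even(0)
n == 0: return True
= True


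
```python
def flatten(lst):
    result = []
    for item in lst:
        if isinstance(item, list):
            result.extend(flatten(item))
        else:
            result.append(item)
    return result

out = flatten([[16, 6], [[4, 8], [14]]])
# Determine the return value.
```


flatten([[16, 6], [[4, 8], [14]]])
Processing each element:
  [16, 6] is a list -> flatten recursively -> [16, 6]
  [[4, 8], [14]] is a list -> flatten recursively -> [4, 8, 14]
= [16, 6, 4, 8, 14]


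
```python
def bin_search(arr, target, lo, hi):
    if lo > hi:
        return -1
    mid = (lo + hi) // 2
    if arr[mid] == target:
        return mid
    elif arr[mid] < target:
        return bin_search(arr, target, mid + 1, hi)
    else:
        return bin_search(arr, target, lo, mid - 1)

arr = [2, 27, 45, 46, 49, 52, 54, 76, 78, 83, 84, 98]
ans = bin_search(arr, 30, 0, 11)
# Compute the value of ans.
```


bin_search(arr, 30, 0, 11)
lo=0, hi=11, mid=5, arr[mid]=52
52 > 30, search left half
lo=0, hi=4, mid=2, arr[mid]=45
45 > 30, search left half
lo=0, hi=1, mid=0, arr[mid]=2
2 < 30, search right half
lo=1, hi=1, mid=1, arr[mid]=27
27 < 30, search right half
lo > hi, target not found, return -1
= -1


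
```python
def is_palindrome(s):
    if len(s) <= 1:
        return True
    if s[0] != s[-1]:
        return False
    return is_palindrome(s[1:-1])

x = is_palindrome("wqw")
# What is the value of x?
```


is_palindrome("wqw")
"wqw": s[0]='w' == s[-1]='w' -> is_palindrome("q")
"q": len <= 1 -> True
= True


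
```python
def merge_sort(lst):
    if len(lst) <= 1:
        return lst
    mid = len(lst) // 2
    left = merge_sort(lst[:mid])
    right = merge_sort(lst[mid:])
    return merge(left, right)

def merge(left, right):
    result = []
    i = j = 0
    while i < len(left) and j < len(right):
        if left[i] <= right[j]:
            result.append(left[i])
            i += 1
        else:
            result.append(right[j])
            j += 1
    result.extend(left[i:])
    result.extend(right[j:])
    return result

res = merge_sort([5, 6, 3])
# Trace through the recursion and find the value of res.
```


merge_sort([5, 6, 3])
Split into [5] and [6, 3]
Left sorted: [5]
Right sorted: [3, 6]
Merge [5] and [3, 6]
= [3, 5, 6]


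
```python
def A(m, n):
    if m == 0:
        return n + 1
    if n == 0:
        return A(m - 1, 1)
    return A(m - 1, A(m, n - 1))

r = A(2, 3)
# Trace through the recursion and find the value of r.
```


A(2, 3)
= A(1, A(2, 2))
First compute A(2, 2) = 7
= A(1, 7)
= 9


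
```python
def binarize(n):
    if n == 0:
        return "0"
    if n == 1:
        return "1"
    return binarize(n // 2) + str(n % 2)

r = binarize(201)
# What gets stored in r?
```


binarize(201)
= binarize(100) + "1"
= binarize(50) + "0" + "1"
= binarize(25) + "0" + "0" + "1"
= binarize(12) + "1" + "0" + "0" + "1"
= binarize(6) + "0" + "1" + "0" + "0" + "1"
= binarize(3) + "0" + "0" + "1" + "0" + "0" + "1"
= binarize(1) + "1" + "0" + "0" + "1" + "0" + "0" + "1"
= "1" + "1" + "0" + "0" + "1" + "0" + "0" + "1"
= "11001001"


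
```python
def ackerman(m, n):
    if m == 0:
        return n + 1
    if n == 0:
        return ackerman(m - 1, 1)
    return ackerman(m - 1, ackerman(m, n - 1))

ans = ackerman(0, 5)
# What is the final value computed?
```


ackerman(0, 5)
m == 0: return 5 + 1 = 6
= 6


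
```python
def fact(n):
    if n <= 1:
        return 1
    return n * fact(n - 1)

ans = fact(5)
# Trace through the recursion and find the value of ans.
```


fact(5)
= 5 * fact(4)
= 5 * 4 * fact(3)
= 5 * 4 * 3 * fact(2)
= 5 * 4 * 3 * 2 * fact(1)
= 5 * 4 * 3 * 2 * 1
= 120


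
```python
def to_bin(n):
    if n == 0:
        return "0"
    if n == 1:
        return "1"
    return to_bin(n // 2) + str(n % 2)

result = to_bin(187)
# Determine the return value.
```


to_bin(187)
= to_bin(93) + "1"
= to_bin(46) + "1" + "1"
= to_bin(23) + "0" + "1" + "1"
= to_bin(11) + "1" + "0" + "1" + "1"
= to_bin(5) + "1" + "1" + "0" + "1" + "1"
= to_bin(2) + "1" + "1" + "1" + "0" + "1" + "1"
= to_bin(1) + "0" + "1" + "1" + "1" + "0" + "1" + "1"
= "1" + "0" + "1" + "1" + "1" + "0" + "1" + "1"
= "10111011"


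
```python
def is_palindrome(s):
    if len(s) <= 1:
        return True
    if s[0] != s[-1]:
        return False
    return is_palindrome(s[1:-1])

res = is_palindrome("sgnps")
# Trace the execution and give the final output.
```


is_palindrome("sgnps")
"sgnps": s[0]='s' == s[-1]='s' -> is_palindrome("gnp")
"gnp": s[0]='g' != s[-1]='p' -> False
= False


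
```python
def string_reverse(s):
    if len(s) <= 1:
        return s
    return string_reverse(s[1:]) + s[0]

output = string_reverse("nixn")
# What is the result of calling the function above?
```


string_reverse("nixn")
= string_reverse("ixn") + "n"
= string_reverse("xn") + "i" + "n"
= string_reverse("n") + "x" + "i" + "n"
= "n" + "x" + "i" + "n"
= "nxin"


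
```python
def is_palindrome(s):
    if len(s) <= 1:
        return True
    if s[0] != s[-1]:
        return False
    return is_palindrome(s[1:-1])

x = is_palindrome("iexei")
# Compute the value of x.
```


is_palindrome("iexei")
"iexei": s[0]='i' == s[-1]='i' -> is_palindrome("exe")
"exe": s[0]='e' == s[-1]='e' -> is_palindrome("x")
"x": len <= 1 -> True
= True


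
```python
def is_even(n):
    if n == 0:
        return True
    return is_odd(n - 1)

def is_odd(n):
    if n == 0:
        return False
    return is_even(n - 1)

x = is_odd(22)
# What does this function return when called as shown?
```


is_odd(22)
= is_even(21)
= is_odd(20)
= is_even(19)
= is_odd(18)
= is_even(17)
= is_odd(16)
= is_even(15)
= is_odd(14)
= is_even(13)
= is_odd(12)
= is_even(11)
= is_odd(10)
= is_even(9)
= is_odd(8)
= is_even(7)
= is_odd(6)
= is_even(5)
= is_odd(4)
= is_even(3)
= is_odd(2)
= is_even(1)
= is_odd(0)
n == 0: return False
= False


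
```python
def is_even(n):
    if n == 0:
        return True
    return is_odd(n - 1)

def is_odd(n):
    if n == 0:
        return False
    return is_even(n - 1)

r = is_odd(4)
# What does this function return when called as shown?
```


is_odd(4)
= is_even(3)
= is_odd(2)
= is_even(1)
= is_odd(0)
n == 0: return False
= False


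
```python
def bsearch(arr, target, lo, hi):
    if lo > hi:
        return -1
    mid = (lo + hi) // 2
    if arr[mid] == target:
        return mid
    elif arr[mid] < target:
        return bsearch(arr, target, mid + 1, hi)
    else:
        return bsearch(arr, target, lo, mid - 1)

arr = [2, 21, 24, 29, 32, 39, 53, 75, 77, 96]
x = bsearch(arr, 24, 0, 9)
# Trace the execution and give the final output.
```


bsearch(arr, 24, 0, 9)
lo=0, hi=9, mid=4, arr[mid]=32
32 > 24, search left half
lo=0, hi=3, mid=1, arr[mid]=21
21 < 24, search right half
lo=2, hi=3, mid=2, arr[mid]=24
arr[2] == 24, found at index 2
= 2


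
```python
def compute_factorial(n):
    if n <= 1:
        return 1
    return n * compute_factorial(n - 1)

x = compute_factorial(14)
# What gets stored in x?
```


compute_factorial(14)
= 14 * compute_factorial(13)
= 14 * 13 * compute_factorial(12)
= 14 * 13 * 12 * compute_factorial(11)
= 14 * 13 * 12 * 11 * compute_factorial(10)
= 14 * 13 * 12 * 11 * 10 * compute_factorial(9)
= 14 * 13 * 12 * 11 * 10 * 9 * compute_factorial(8)
= 14 * 13 * 12 * 11 * 10 * 9 * 8 * compute_factorial(7)
= 14 * 13 * 12 * 11 * 10 * 9 * 8 * 7 * compute_factorial(6)
= 14 * 13 * 12 * 11 * 10 * 9 * 8 * 7 * 6 * compute_factorial(5)
= 14 * 13 * 12 * 11 * 10 * 9 * 8 * 7 * 6 * 5 * compute_factorial(4)
= 14 * 13 * 12 * 11 * 10 * 9 * 8 * 7 * 6 * 5 * 4 * compute_factorial(3)
= 14 * 13 * 12 * 11 * 10 * 9 * 8 * 7 * 6 * 5 * 4 * 3 * compute_factorial(2)
= 14 * 13 * 12 * 11 * 10 * 9 * 8 * 7 * 6 * 5 * 4 * 3 * 2 * compute_factorial(1)
= 14 * 13 * 12 * 11 * 10 * 9 * 8 * 7 * 6 * 5 * 4 * 3 * 2 * 1
= 87178291200


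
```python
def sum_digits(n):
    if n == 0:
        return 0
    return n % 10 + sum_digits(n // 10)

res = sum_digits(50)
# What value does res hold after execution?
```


sum_digits(50)
= 0 + sum_digits(5)
= 0 + 5 + sum_digits(0)
= 0 + 5 + 0
= 5


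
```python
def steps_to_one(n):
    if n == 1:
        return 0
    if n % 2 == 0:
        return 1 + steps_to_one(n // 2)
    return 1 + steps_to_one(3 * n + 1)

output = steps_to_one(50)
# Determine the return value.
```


steps_to_one(50)
50 is even -> steps_to_one(25)
25 is odd -> 3*25+1 = 76 -> steps_to_one(76)
76 is even -> steps_to_one(38)
38 is even -> steps_to_one(19)
19 is odd -> 3*19+1 = 58 -> steps_to_one(58)
58 is even -> steps_to_one(29)
29 is odd -> 3*29+1 = 88 -> steps_to_one(88)
88 is even -> steps_to_one(44)
44 is even -> steps_to_one(22)
22 is even -> steps_to_one(11)
11 is odd -> 3*11+1 = 34 -> steps_to_one(34)
34 is even -> steps_to_one(17)
17 is odd -> 3*17+1 = 52 -> steps_to_one(52)
52 is even -> steps_to_one(26)
26 is even -> steps_to_one(13)
13 is odd -> 3*13+1 = 40 -> steps_to_one(40)
40 is even -> steps_to_one(20)
20 is even -> steps_to_one(10)
10 is even -> steps_to_one(5)
5 is odd -> 3*5+1 = 16 -> steps_to_one(16)
16 is even -> steps_to_one(8)
8 is even -> steps_to_one(4)
4 is even -> steps_to_one(2)
2 is even -> steps_to_one(1)
Reached 1 after 24 steps
= 24


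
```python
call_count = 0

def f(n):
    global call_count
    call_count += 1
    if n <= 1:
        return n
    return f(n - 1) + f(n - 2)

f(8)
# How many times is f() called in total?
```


f(8) calls f(7) and f(6); each non-base call branches into two more.
Let C(k) = total number of calls made by f(k), including the call to f(k) itself.
Base cases: C(0) = 1, C(1) = 1
Recurrence: C(k) = 1 + C(k-1) + C(k-2)
  C(2) = 1 + C(1) + C(0) = 1 + 1 + 1 = 3
  C(3) = 1 + C(2) + C(1) = 1 + 3 + 1 = 5
  C(4) = 1 + C(3) + C(2) = 1 + 5 + 3 = 9
  C(5) = 1 + C(4) + C(3) = 1 + 9 + 5 = 15
  C(6) = 1 + C(5) + C(4) = 1 + 15 + 9 = 25
  C(7) = 1 + C(6) + C(5) = 1 + 25 + 15 = 41
  C(8) = 1 + C(7) + C(6) = 1 + 41 + 25 = 67
Total calls = C(8) = 67


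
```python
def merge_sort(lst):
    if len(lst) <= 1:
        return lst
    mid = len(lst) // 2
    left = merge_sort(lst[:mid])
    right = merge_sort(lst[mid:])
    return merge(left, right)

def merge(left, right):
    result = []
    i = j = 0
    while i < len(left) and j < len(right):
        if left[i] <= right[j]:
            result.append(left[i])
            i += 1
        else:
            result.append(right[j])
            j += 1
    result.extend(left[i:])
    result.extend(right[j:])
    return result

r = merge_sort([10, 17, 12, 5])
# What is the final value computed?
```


merge_sort([10, 17, 12, 5])
Split into [10, 17] and [12, 5]
Left sorted: [10, 17]
Right sorted: [5, 12]
Merge [10, 17] and [5, 12]
= [5, 10, 12, 17]


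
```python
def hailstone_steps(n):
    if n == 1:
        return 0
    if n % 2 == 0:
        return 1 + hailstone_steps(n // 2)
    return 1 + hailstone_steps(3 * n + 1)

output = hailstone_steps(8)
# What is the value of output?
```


hailstone_steps(8)
8 is even -> hailstone_steps(4)
4 is even -> hailstone_steps(2)
2 is even -> hailstone_steps(1)
Reached 1 after 3 steps
= 3
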